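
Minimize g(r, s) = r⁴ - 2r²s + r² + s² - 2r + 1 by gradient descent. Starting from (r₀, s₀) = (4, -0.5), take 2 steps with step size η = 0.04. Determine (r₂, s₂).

∇g = (4r³ - 4rs + 2r - 2, -2r² + 2s)
(r₁, s₁) = (4, -0.5) − 0.04·(270, -33) = (-6.8, 0.82)
(r₂, s₂) = (-6.8, 0.82) − 0.04·(-1251.024, -90.84) = (43.24096, 4.4536)

(43.24096, 4.4536)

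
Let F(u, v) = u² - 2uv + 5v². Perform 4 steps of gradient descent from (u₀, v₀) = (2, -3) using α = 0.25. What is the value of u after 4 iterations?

5.5

∇F = (2u - 2v, -2u + 10v)
(u₁, v₁) = (2, -3) − 0.25·(10, -34) = (-0.5, 5.5)
(u₂, v₂) = (-0.5, 5.5) − 0.25·(-12, 56) = (2.5, -8.5)
(u₃, v₃) = (2.5, -8.5) − 0.25·(22, -90) = (-3, 14)
(u₄, v₄) = (-3, 14) − 0.25·(-34, 146) = (5.5, -22.5)
u = 5.5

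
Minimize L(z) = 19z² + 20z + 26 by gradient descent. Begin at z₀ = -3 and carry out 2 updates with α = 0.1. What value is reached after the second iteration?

-19.92

L′(z) = 38z + 20
Step 1: L′(-3) = -94; z₁ = -3 − 0.1·(-94) = 6.4
Step 2: L′(6.4) = 263.2; z₂ = 6.4 − 0.1·263.2 = -19.92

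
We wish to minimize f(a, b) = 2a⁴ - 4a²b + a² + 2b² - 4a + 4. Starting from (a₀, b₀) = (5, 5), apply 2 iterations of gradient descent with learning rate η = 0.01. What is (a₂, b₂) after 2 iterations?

(-2.08643072, 5.942544)

∇f = (8a³ - 8ab + 2a - 4, -4a² + 4b)
(a₁, b₁) = (5, 5) − 0.01·(806, -80) = (-3.06, 5.8)
(a₂, b₂) = (-3.06, 5.8) − 0.01·(-97.356928, -14.2544) = (-2.08643072, 5.942544)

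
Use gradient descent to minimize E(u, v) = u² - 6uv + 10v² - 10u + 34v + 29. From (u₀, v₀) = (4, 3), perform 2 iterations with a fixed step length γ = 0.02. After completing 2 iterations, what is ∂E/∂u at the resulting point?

-5.616

∇E = (2u - 6v - 10, -6u + 20v + 34)
(u₁, v₁) = (4, 3) − 0.02·(-20, 70) = (4.4, 1.6)
(u₂, v₂) = (4.4, 1.6) − 0.02·(-10.8, 39.6) = (4.616, 0.808)
∂E/∂u at (4.616, 0.808) = -5.616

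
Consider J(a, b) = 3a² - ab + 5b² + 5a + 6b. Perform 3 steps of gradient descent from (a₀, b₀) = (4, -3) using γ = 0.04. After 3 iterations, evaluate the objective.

∇J = (6a - b + 5, -a + 10b + 6)
(a₁, b₁) = (4, -3) − 0.04·(32, -28) = (2.72, -1.88)
(a₂, b₂) = (2.72, -1.88) − 0.04·(23.2, -15.52) = (1.792, -1.2592)
(a₃, b₃) = (1.792, -1.2592) − 0.04·(17.0112, -8.384) = (1.111552, -0.92384)
J(1.111552, -0.92384) = 9.015661473792

9.015661473792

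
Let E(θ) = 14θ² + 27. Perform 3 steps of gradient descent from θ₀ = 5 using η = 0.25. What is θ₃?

-1080

E′(θ) = 28θ
Step 1: E′(5) = 140; θ₁ = 5 − 0.25·140 = -30
Step 2: E′(-30) = -840; θ₂ = -30 − 0.25·(-840) = 180
Step 3: E′(180) = 5040; θ₃ = 180 − 0.25·5040 = -1080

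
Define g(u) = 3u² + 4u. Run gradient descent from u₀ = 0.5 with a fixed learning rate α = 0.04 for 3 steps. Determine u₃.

-0.154528

g′(u) = 6u + 4
Step 1: g′(0.5) = 7; u₁ = 0.5 − 0.04·7 = 0.22
Step 2: g′(0.22) = 5.32; u₂ = 0.22 − 0.04·5.32 = 0.0072
Step 3: g′(0.0072) = 4.0432; u₃ = 0.0072 − 0.04·4.0432 = -0.154528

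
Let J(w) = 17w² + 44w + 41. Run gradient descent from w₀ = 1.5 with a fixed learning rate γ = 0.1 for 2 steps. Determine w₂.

14.8

J′(w) = 34w + 44
Step 1: J′(1.5) = 95; w₁ = 1.5 − 0.1·95 = -8
Step 2: J′(-8) = -228; w₂ = -8 − 0.1·(-228) = 14.8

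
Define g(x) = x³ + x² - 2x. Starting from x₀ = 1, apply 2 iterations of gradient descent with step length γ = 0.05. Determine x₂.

0.756625

g′(x) = 3x² + 2x - 2
Step 1: g′(1) = 3; x₁ = 1 − 0.05·3 = 0.85
Step 2: g′(0.85) = 1.8675; x₂ = 0.85 − 0.05·1.8675 = 0.756625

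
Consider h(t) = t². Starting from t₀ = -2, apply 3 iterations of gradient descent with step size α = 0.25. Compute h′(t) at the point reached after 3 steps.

-0.5

h′(t) = 2t
Step 1: h′(-2) = -4; t₁ = -2 − 0.25·(-4) = -1
Step 2: h′(-1) = -2; t₂ = -1 − 0.25·(-2) = -0.5
Step 3: h′(-0.5) = -1; t₃ = -0.5 − 0.25·(-1) = -0.25
h′(t) at (-0.25) = -0.5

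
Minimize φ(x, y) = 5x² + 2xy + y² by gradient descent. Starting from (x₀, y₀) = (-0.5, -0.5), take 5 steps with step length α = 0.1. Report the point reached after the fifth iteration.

∇φ = (10x + 2y, 2x + 2y)
Step 1: at (-0.5, -0.5), ∇φ = (-6, -2) → (-0.5, -0.5) − 0.1·(-6, -2) = (0.1, -0.3)
Step 2: at (0.1, -0.3), ∇φ = (0.4, -0.4) → (0.1, -0.3) − 0.1·(0.4, -0.4) = (0.06, -0.26)
Step 3: at (0.06, -0.26), ∇φ = (0.08, -0.4) → (0.06, -0.26) − 0.1·(0.08, -0.4) = (0.052, -0.22)
Step 4: at (0.052, -0.22), ∇φ = (0.08, -0.336) → (0.052, -0.22) − 0.1·(0.08, -0.336) = (0.044, -0.1864)
Step 5: at (0.044, -0.1864), ∇φ = (0.0672, -0.2848) → (0.044, -0.1864) − 0.1·(0.0672, -0.2848) = (0.03728, -0.15792)

(0.03728, -0.15792)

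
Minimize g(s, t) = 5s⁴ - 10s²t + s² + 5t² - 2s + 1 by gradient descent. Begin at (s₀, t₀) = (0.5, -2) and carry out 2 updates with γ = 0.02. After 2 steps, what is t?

-1.23902

∇g = (20s³ - 20st + 2s - 2, -10s² + 10t)
(s₁, t₁) = (0.5, -2) − 0.02·(21.5, -22.5) = (0.07, -1.55)
(s₂, t₂) = (0.07, -1.55) − 0.02·(0.31686, -15.549) = (0.0636628, -1.23902)
t = -1.23902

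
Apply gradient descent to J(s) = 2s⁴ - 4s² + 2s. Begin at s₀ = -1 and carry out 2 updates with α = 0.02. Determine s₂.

J′(s) = 8s³ - 8s + 2
s₁ = -1 − 0.02·2 = -1.04
s₂ = -1.04 − 0.02·1.321088 = -1.06642176

-1.06642176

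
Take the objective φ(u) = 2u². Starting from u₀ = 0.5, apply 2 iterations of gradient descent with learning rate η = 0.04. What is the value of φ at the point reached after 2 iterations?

φ′(u) = 4u
Step 1: φ′(0.5) = 2; u₁ = 0.5 − 0.04·2 = 0.42
Step 2: φ′(0.42) = 1.68; u₂ = 0.42 − 0.04·1.68 = 0.3528
φ(0.3528) = 0.24893568

0.24893568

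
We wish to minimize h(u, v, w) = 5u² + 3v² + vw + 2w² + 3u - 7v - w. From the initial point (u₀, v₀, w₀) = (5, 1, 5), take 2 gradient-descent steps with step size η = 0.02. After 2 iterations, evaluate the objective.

∇h = (10u + 3, 6v + w - 7, v + 4w - 1)
Step 1: at (5, 1, 5), ∇h = (53, 4, 20) → (5, 1, 5) − 0.02·(53, 4, 20) = (3.94, 0.92, 4.6)
Step 2: at (3.94, 0.92, 4.6), ∇h = (42.4, 3.12, 18.32) → (3.94, 0.92, 4.6) − 0.02·(42.4, 3.12, 18.32) = (3.092, 0.8576, 4.2336)
h(3.092, 0.8576, 4.2336) = 88.52542656

88.52542656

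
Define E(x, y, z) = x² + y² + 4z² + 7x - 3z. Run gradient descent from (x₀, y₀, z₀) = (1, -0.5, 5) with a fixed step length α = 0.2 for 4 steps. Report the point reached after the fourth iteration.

∇E = (2x + 7, 2y, 8z - 3)
(x₁, y₁, z₁) = (1, -0.5, 5) − 0.2·(9, -1, 37) = (-0.8, -0.3, -2.4)
(x₂, y₂, z₂) = (-0.8, -0.3, -2.4) − 0.2·(5.4, -0.6, -22.2) = (-1.88, -0.18, 2.04)
(x₃, y₃, z₃) = (-1.88, -0.18, 2.04) − 0.2·(3.24, -0.36, 13.32) = (-2.528, -0.108, -0.624)
(x₄, y₄, z₄) = (-2.528, -0.108, -0.624) − 0.2·(1.944, -0.216, -7.992) = (-2.9168, -0.0648, 0.9744)

(-2.9168, -0.0648, 0.9744)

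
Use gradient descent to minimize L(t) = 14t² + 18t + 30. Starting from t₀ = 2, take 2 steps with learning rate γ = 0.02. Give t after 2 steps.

L′(t) = 28t + 18
t₁ = 2 − 0.02·74 = 0.52
t₂ = 0.52 − 0.02·32.56 = -0.1312

-0.1312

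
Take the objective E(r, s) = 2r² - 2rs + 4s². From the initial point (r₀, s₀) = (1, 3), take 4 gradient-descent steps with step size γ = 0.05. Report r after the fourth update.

∇E = (4r - 2s, -2r + 8s)
(r₁, s₁) = (1, 3) − 0.05·(-2, 22) = (1.1, 1.9)
(r₂, s₂) = (1.1, 1.9) − 0.05·(0.6, 13) = (1.07, 1.25)
(r₃, s₃) = (1.07, 1.25) − 0.05·(1.78, 7.86) = (0.981, 0.857)
(r₄, s₄) = (0.981, 0.857) − 0.05·(2.21, 4.894) = (0.8705, 0.6123)
r = 0.8705

0.8705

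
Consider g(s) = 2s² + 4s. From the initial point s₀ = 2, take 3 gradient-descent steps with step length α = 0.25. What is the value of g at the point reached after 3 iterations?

-2

g′(s) = 4s + 4
s₁ = 2 − 0.25·12 = -1
s₂ = -1 − 0.25·0 = -1
s₃ = -1 − 0.25·0 = -1
g(-1) = -2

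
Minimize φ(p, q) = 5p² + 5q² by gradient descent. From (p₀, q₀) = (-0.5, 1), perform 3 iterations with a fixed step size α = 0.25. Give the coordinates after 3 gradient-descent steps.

(1.6875, -3.375)

∇φ = (10p, 10q)
Step 1: at (-0.5, 1), ∇φ = (-5, 10) → (-0.5, 1) − 0.25·(-5, 10) = (0.75, -1.5)
Step 2: at (0.75, -1.5), ∇φ = (7.5, -15) → (0.75, -1.5) − 0.25·(7.5, -15) = (-1.125, 2.25)
Step 3: at (-1.125, 2.25), ∇φ = (-11.25, 22.5) → (-1.125, 2.25) − 0.25·(-11.25, 22.5) = (1.6875, -3.375)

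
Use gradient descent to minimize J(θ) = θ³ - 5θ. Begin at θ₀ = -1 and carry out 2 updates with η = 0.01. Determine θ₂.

J′(θ) = 3θ² - 5
θ₁ = -1 − 0.01·(-2) = -0.98
θ₂ = -0.98 − 0.01·(-2.1188) = -0.958812

-0.958812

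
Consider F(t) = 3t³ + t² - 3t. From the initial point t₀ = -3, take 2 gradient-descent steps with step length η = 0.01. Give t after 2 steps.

-4.861056

F′(t) = 9t² + 2t - 3
Step 1: F′(-3) = 72; t₁ = -3 − 0.01·72 = -3.72
Step 2: F′(-3.72) = 114.1056; t₂ = -3.72 − 0.01·114.1056 = -4.861056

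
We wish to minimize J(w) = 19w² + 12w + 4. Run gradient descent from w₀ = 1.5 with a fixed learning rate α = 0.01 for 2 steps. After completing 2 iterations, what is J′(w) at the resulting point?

26.5236

J′(w) = 38w + 12
Step 1: J′(1.5) = 69; w₁ = 1.5 − 0.01·69 = 0.81
Step 2: J′(0.81) = 42.78; w₂ = 0.81 − 0.01·42.78 = 0.3822
J′(w) at (0.3822) = 26.5236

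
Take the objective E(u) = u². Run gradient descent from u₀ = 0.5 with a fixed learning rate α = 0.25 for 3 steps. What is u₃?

E′(u) = 2u
Step 1: E′(0.5) = 1; u₁ = 0.5 − 0.25·1 = 0.25
Step 2: E′(0.25) = 0.5; u₂ = 0.25 − 0.25·0.5 = 0.125
Step 3: E′(0.125) = 0.25; u₃ = 0.125 − 0.25·0.25 = 0.0625

0.0625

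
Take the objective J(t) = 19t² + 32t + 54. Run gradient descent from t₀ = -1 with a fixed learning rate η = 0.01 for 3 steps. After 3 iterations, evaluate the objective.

J′(t) = 38t + 32
Step 1: J′(-1) = -6; t₁ = -1 − 0.01·(-6) = -0.94
Step 2: J′(-0.94) = -3.72; t₂ = -0.94 − 0.01·(-3.72) = -0.9028
Step 3: J′(-0.9028) = -2.3064; t₃ = -0.9028 − 0.01·(-2.3064) = -0.879736
J(-0.879736) = 40.553221164224

40.553221164224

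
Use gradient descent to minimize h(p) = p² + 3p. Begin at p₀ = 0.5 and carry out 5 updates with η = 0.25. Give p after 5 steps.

-1.4375

h′(p) = 2p + 3
Step 1: h′(0.5) = 4; p₁ = 0.5 − 0.25·4 = -0.5
Step 2: h′(-0.5) = 2; p₂ = -0.5 − 0.25·2 = -1
Step 3: h′(-1) = 1; p₃ = -1 − 0.25·1 = -1.25
Step 4: h′(-1.25) = 0.5; p₄ = -1.25 − 0.25·0.5 = -1.375
Step 5: h′(-1.375) = 0.25; p₅ = -1.375 − 0.25·0.25 = -1.4375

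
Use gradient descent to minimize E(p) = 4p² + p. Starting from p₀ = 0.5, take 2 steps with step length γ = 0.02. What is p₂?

E′(p) = 8p + 1
p₁ = 0.5 − 0.02·5 = 0.4
p₂ = 0.4 − 0.02·4.2 = 0.316

0.316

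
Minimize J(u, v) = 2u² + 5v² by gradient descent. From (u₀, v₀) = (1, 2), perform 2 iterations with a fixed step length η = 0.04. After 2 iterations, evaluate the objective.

3.58774272

∇J = (4u, 10v)
(u₁, v₁) = (1, 2) − 0.04·(4, 20) = (0.84, 1.2)
(u₂, v₂) = (0.84, 1.2) − 0.04·(3.36, 12) = (0.7056, 0.72)
J(0.7056, 0.72) = 3.58774272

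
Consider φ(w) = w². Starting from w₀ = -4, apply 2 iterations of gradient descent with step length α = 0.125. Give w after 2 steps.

φ′(w) = 2w
Step 1: φ′(-4) = -8; w₁ = -4 − 0.125·(-8) = -3
Step 2: φ′(-3) = -6; w₂ = -3 − 0.125·(-6) = -2.25

-2.25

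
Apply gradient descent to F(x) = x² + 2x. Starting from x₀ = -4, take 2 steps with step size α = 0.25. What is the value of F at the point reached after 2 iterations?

F′(x) = 2x + 2
Step 1: F′(-4) = -6; x₁ = -4 − 0.25·(-6) = -2.5
Step 2: F′(-2.5) = -3; x₂ = -2.5 − 0.25·(-3) = -1.75
F(-1.75) = -0.4375

-0.4375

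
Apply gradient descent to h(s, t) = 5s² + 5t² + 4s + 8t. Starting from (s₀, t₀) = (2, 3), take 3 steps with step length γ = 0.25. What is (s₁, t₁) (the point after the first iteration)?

∇h = (10s + 4, 10t + 8)
(s₁, t₁) = (2, 3) − 0.25·(24, 38) = (-4, -6.5)

(-4, -6.5)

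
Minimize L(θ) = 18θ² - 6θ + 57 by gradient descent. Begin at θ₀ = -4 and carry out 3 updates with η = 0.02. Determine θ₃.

L′(θ) = 36θ - 6
θ₁ = -4 − 0.02·(-150) = -1
θ₂ = -1 − 0.02·(-42) = -0.16
θ₃ = -0.16 − 0.02·(-11.76) = 0.0752

0.0752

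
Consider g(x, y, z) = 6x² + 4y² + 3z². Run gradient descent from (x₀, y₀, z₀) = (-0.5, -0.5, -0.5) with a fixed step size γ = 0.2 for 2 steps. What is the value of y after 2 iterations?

-0.18

∇g = (12x, 8y, 6z)
Step 1: at (-0.5, -0.5, -0.5), ∇g = (-6, -4, -3) → (-0.5, -0.5, -0.5) − 0.2·(-6, -4, -3) = (0.7, 0.3, 0.1)
Step 2: at (0.7, 0.3, 0.1), ∇g = (8.4, 2.4, 0.6) → (0.7, 0.3, 0.1) − 0.2·(8.4, 2.4, 0.6) = (-0.98, -0.18, -0.02)
y = -0.18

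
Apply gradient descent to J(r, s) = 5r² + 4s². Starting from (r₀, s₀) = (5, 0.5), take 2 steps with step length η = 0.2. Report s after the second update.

0.18

∇J = (10r, 8s)
(r₁, s₁) = (5, 0.5) − 0.2·(50, 4) = (-5, -0.3)
(r₂, s₂) = (-5, -0.3) − 0.2·(-50, -2.4) = (5, 0.18)
s = 0.18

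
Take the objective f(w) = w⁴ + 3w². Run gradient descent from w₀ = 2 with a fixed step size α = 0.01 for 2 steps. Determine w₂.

1.31454336

f′(w) = 4w³ + 6w
w₁ = 2 − 0.01·44 = 1.56
w₂ = 1.56 − 0.01·24.545664 = 1.31454336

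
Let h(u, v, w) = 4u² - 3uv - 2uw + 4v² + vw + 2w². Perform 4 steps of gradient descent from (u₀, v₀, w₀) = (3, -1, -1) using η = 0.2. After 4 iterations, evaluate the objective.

∇h = (8u - 3v - 2w, -3u + 8v + w, -2u + v + 4w)
(u₁, v₁, w₁) = (3, -1, -1) − 0.2·(29, -18, -11) = (-2.8, 2.6, 1.2)
(u₂, v₂, w₂) = (-2.8, 2.6, 1.2) − 0.2·(-32.6, 30.4, 13) = (3.72, -3.48, -1.4)
(u₃, v₃, w₃) = (3.72, -3.48, -1.4) − 0.2·(43, -40.4, -16.52) = (-4.88, 4.6, 1.904)
(u₄, v₄, w₄) = (-4.88, 4.6, 1.904) − 0.2·(-56.648, 53.344, 21.976) = (6.4496, -6.0688, -2.4912)
h(6.4496, -6.0688, -2.4912) = 490.79992832

490.79992832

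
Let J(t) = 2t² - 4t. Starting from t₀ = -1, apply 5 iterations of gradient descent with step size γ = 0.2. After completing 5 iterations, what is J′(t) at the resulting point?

J′(t) = 4t - 4
t₁ = -1 − 0.2·(-8) = 0.6
t₂ = 0.6 − 0.2·(-1.6) = 0.92
t₃ = 0.92 − 0.2·(-0.32) = 0.984
t₄ = 0.984 − 0.2·(-0.064) = 0.9968
t₅ = 0.9968 − 0.2·(-0.0128) = 0.99936
J′(t) at (0.99936) = -0.00256

-0.00256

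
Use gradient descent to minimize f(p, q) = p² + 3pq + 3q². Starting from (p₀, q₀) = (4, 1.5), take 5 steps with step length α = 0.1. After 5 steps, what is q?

-1.08546

∇f = (2p + 3q, 3p + 6q)
(p₁, q₁) = (4, 1.5) − 0.1·(12.5, 21) = (2.75, -0.6)
(p₂, q₂) = (2.75, -0.6) − 0.1·(3.7, 4.65) = (2.38, -1.065)
(p₃, q₃) = (2.38, -1.065) − 0.1·(1.565, 0.75) = (2.2235, -1.14)
(p₄, q₄) = (2.2235, -1.14) − 0.1·(1.027, -0.1695) = (2.1208, -1.12305)
(p₅, q₅) = (2.1208, -1.12305) − 0.1·(0.87245, -0.3759) = (2.033555, -1.08546)
q = -1.08546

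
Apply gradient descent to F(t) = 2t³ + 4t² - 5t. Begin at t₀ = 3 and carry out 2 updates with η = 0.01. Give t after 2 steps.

F′(t) = 6t² + 8t - 5
t₁ = 3 − 0.01·73 = 2.27
t₂ = 2.27 − 0.01·44.0774 = 1.829226

1.829226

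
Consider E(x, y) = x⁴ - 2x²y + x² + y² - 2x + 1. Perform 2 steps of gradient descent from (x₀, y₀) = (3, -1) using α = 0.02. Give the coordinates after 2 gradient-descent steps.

(0.50299136, -0.565184)

∇E = (4x³ - 4xy + 2x - 2, -2x² + 2y)
Step 1: at (3, -1), ∇E = (124, -20) → (3, -1) − 0.02·(124, -20) = (0.52, -0.6)
Step 2: at (0.52, -0.6), ∇E = (0.850432, -1.7408) → (0.52, -0.6) − 0.02·(0.850432, -1.7408) = (0.50299136, -0.565184)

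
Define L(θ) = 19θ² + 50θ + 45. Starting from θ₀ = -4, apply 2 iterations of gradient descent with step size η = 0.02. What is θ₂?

L′(θ) = 38θ + 50
Step 1: L′(-4) = -102; θ₁ = -4 − 0.02·(-102) = -1.96
Step 2: L′(-1.96) = -24.48; θ₂ = -1.96 − 0.02·(-24.48) = -1.4704

-1.4704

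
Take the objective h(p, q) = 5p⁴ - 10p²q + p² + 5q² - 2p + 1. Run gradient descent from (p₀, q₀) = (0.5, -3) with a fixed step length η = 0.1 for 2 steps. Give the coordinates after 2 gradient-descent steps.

∇h = (20p³ - 20pq + 2p - 2, -10p² + 10q)
(p₁, q₁) = (0.5, -3) − 0.1·(31.5, -32.5) = (-2.65, 0.25)
(p₂, q₂) = (-2.65, 0.25) − 0.1·(-366.2425, -67.725) = (33.97425, 7.0225)

(33.97425, 7.0225)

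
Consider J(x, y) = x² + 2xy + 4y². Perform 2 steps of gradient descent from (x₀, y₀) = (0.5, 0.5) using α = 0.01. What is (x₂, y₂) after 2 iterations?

(0.4614, 0.4044)

∇J = (2x + 2y, 2x + 8y)
(x₁, y₁) = (0.5, 0.5) − 0.01·(2, 5) = (0.48, 0.45)
(x₂, y₂) = (0.48, 0.45) − 0.01·(1.86, 4.56) = (0.4614, 0.4044)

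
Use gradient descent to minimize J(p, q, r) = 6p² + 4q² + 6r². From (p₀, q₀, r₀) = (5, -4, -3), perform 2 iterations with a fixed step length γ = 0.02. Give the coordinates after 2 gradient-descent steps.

(2.888, -2.8224, -1.7328)

∇J = (12p, 8q, 12r)
(p₁, q₁, r₁) = (5, -4, -3) − 0.02·(60, -32, -36) = (3.8, -3.36, -2.28)
(p₂, q₂, r₂) = (3.8, -3.36, -2.28) − 0.02·(45.6, -26.88, -27.36) = (2.888, -2.8224, -1.7328)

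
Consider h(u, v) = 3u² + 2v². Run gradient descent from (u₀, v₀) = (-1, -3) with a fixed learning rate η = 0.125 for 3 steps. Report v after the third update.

∇h = (6u, 4v)
(u₁, v₁) = (-1, -3) − 0.125·(-6, -12) = (-0.25, -1.5)
(u₂, v₂) = (-0.25, -1.5) − 0.125·(-1.5, -6) = (-0.0625, -0.75)
(u₃, v₃) = (-0.0625, -0.75) − 0.125·(-0.375, -3) = (-0.015625, -0.375)
v = -0.375

-0.375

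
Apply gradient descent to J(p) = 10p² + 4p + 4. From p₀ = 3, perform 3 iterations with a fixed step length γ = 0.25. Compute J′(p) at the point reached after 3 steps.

J′(p) = 20p + 4
p₁ = 3 − 0.25·64 = -13
p₂ = -13 − 0.25·(-256) = 51
p₃ = 51 − 0.25·1024 = -205
J′(p) at (-205) = -4096

-4096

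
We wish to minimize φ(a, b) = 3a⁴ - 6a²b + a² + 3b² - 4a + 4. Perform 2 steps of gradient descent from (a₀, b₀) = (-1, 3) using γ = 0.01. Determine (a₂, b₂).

(-1.32704416, 2.790744)

∇φ = (12a³ - 12ab + 2a - 4, -6a² + 6b)
(a₁, b₁) = (-1, 3) − 0.01·(18, 12) = (-1.18, 2.88)
(a₂, b₂) = (-1.18, 2.88) − 0.01·(14.704416, 8.9256) = (-1.32704416, 2.790744)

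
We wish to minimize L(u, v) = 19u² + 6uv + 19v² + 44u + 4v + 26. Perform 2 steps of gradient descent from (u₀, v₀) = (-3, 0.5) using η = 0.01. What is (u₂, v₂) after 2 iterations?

(-1.9116, 0.3788)

∇L = (38u + 6v + 44, 6u + 38v + 4)
Step 1: at (-3, 0.5), ∇L = (-67, 5) → (-3, 0.5) − 0.01·(-67, 5) = (-2.33, 0.45)
Step 2: at (-2.33, 0.45), ∇L = (-41.84, 7.12) → (-2.33, 0.45) − 0.01·(-41.84, 7.12) = (-1.9116, 0.3788)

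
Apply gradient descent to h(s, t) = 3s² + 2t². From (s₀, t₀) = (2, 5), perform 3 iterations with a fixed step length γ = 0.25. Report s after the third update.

-0.25

∇h = (6s, 4t)
(s₁, t₁) = (2, 5) − 0.25·(12, 20) = (-1, 0)
(s₂, t₂) = (-1, 0) − 0.25·(-6, 0) = (0.5, 0)
(s₃, t₃) = (0.5, 0) − 0.25·(3, 0) = (-0.25, 0)
s = -0.25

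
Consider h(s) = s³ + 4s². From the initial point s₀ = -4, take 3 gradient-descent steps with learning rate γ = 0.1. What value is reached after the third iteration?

h′(s) = 3s² + 8s
Step 1: h′(-4) = 16; s₁ = -4 − 0.1·16 = -5.6
Step 2: h′(-5.6) = 49.28; s₂ = -5.6 − 0.1·49.28 = -10.528
Step 3: h′(-10.528) = 248.292352; s₃ = -10.528 − 0.1·248.292352 = -35.3572352

-35.3572352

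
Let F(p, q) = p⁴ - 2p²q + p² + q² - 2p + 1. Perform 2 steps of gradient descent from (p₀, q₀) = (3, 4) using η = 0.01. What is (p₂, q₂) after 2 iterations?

∇F = (4p³ - 4pq + 2p - 2, -2p² + 2q)
(p₁, q₁) = (3, 4) − 0.01·(64, -10) = (2.36, 4.1)
(p₂, q₂) = (2.36, 4.1) − 0.01·(16.593024, -2.9392) = (2.19406976, 4.129392)

(2.19406976, 4.129392)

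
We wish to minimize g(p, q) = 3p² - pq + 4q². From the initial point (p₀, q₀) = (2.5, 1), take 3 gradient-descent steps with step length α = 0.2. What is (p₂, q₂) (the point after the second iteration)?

(0.04, 0)

∇g = (6p - q, -p + 8q)
(p₁, q₁) = (2.5, 1) − 0.2·(14, 5.5) = (-0.3, -0.1)
(p₂, q₂) = (-0.3, -0.1) − 0.2·(-1.7, -0.5) = (0.04, 0)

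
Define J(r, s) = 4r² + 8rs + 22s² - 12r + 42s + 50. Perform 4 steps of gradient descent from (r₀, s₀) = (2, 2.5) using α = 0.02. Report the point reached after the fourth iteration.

∇J = (8r + 8s - 12, 8r + 44s + 42)
(r₁, s₁) = (2, 2.5) − 0.02·(24, 168) = (1.52, -0.86)
(r₂, s₂) = (1.52, -0.86) − 0.02·(-6.72, 16.32) = (1.6544, -1.1864)
(r₃, s₃) = (1.6544, -1.1864) − 0.02·(-8.256, 3.0336) = (1.81952, -1.247072)
(r₄, s₄) = (1.81952, -1.247072) − 0.02·(-7.420416, 1.684992) = (1.96792832, -1.28077184)

(1.96792832, -1.28077184)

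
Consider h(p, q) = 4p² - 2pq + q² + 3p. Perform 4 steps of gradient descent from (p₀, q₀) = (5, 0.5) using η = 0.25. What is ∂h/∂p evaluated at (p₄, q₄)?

∇h = (8p - 2q + 3, -2p + 2q)
Step 1: at (5, 0.5), ∇h = (42, -9) → (5, 0.5) − 0.25·(42, -9) = (-5.5, 2.75)
Step 2: at (-5.5, 2.75), ∇h = (-46.5, 16.5) → (-5.5, 2.75) − 0.25·(-46.5, 16.5) = (6.125, -1.375)
Step 3: at (6.125, -1.375), ∇h = (54.75, -15) → (6.125, -1.375) − 0.25·(54.75, -15) = (-7.5625, 2.375)
Step 4: at (-7.5625, 2.375), ∇h = (-62.25, 19.875) → (-7.5625, 2.375) − 0.25·(-62.25, 19.875) = (8, -2.59375)
∂h/∂p at (8, -2.59375) = 72.1875

72.1875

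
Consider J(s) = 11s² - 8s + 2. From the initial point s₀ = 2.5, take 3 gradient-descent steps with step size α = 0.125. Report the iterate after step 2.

J′(s) = 22s - 8
Step 1: J′(2.5) = 47; s₁ = 2.5 − 0.125·47 = -3.375
Step 2: J′(-3.375) = -82.25; s₂ = -3.375 − 0.125·(-82.25) = 6.90625

6.90625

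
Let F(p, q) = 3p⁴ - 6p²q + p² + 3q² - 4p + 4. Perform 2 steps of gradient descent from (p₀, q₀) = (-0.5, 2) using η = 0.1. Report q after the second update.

1.0415

∇F = (12p³ - 12pq + 2p - 4, -6p² + 6q)
(p₁, q₁) = (-0.5, 2) − 0.1·(5.5, 10.5) = (-1.05, 0.95)
(p₂, q₂) = (-1.05, 0.95) − 0.1·(-8.0215, -0.915) = (-0.24785, 1.0415)
q = 1.0415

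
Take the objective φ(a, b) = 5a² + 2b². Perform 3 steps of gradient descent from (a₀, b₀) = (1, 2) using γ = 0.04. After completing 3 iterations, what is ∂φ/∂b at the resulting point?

∇φ = (10a, 4b)
(a₁, b₁) = (1, 2) − 0.04·(10, 8) = (0.6, 1.68)
(a₂, b₂) = (0.6, 1.68) − 0.04·(6, 6.72) = (0.36, 1.4112)
(a₃, b₃) = (0.36, 1.4112) − 0.04·(3.6, 5.6448) = (0.216, 1.185408)
∂φ/∂b at (0.216, 1.185408) = 4.741632

4.741632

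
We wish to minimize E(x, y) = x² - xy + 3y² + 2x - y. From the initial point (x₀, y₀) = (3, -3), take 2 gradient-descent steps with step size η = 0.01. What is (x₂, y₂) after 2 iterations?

(2.7844, -2.5743)

∇E = (2x - y + 2, -x + 6y - 1)
(x₁, y₁) = (3, -3) − 0.01·(11, -22) = (2.89, -2.78)
(x₂, y₂) = (2.89, -2.78) − 0.01·(10.56, -20.57) = (2.7844, -2.5743)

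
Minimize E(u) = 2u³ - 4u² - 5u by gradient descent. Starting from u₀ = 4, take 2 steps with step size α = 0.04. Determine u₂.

1.719296

E′(u) = 6u² - 8u - 5
u₁ = 4 − 0.04·59 = 1.64
u₂ = 1.64 − 0.04·(-1.9824) = 1.719296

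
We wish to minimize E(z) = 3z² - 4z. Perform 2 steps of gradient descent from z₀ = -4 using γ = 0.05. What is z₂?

E′(z) = 6z - 4
Step 1: E′(-4) = -28; z₁ = -4 − 0.05·(-28) = -2.6
Step 2: E′(-2.6) = -19.6; z₂ = -2.6 − 0.05·(-19.6) = -1.62

-1.62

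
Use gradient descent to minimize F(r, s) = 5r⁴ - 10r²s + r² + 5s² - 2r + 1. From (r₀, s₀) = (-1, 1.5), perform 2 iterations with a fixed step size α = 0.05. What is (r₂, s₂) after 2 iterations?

(-0.498, 1.47)

∇F = (20r³ - 20rs + 2r - 2, -10r² + 10s)
(r₁, s₁) = (-1, 1.5) − 0.05·(6, 5) = (-1.3, 1.25)
(r₂, s₂) = (-1.3, 1.25) − 0.05·(-16.04, -4.4) = (-0.498, 1.47)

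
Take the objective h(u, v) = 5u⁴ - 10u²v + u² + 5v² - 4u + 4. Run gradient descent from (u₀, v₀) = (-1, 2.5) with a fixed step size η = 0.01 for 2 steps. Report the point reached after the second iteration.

(-1.3766752, 2.26876)

∇h = (20u³ - 20uv + 2u - 4, -10u² + 10v)
(u₁, v₁) = (-1, 2.5) − 0.01·(24, 15) = (-1.24, 2.35)
(u₂, v₂) = (-1.24, 2.35) − 0.01·(13.66752, 8.124) = (-1.3766752, 2.26876)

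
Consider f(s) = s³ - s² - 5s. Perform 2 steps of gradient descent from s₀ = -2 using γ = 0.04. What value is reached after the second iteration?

-3.149632

f′(s) = 3s² - 2s - 5
Step 1: f′(-2) = 11; s₁ = -2 − 0.04·11 = -2.44
Step 2: f′(-2.44) = 17.7408; s₂ = -2.44 − 0.04·17.7408 = -3.149632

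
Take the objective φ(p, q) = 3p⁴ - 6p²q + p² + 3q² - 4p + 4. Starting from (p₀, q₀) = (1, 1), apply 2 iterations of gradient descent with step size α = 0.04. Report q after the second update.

1.039936

∇φ = (12p³ - 12pq + 2p - 4, -6p² + 6q)
(p₁, q₁) = (1, 1) − 0.04·(-2, 0) = (1.08, 1)
(p₂, q₂) = (1.08, 1) − 0.04·(0.316544, -0.9984) = (1.06733824, 1.039936)
q = 1.039936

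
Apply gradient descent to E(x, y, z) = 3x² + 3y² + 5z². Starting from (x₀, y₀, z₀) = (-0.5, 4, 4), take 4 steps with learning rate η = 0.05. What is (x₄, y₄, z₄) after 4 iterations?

(-0.12005, 0.9604, 0.25)

∇E = (6x, 6y, 10z)
Step 1: at (-0.5, 4, 4), ∇E = (-3, 24, 40) → (-0.5, 4, 4) − 0.05·(-3, 24, 40) = (-0.35, 2.8, 2)
Step 2: at (-0.35, 2.8, 2), ∇E = (-2.1, 16.8, 20) → (-0.35, 2.8, 2) − 0.05·(-2.1, 16.8, 20) = (-0.245, 1.96, 1)
Step 3: at (-0.245, 1.96, 1), ∇E = (-1.47, 11.76, 10) → (-0.245, 1.96, 1) − 0.05·(-1.47, 11.76, 10) = (-0.1715, 1.372, 0.5)
Step 4: at (-0.1715, 1.372, 0.5), ∇E = (-1.029, 8.232, 5) → (-0.1715, 1.372, 0.5) − 0.05·(-1.029, 8.232, 5) = (-0.12005, 0.9604, 0.25)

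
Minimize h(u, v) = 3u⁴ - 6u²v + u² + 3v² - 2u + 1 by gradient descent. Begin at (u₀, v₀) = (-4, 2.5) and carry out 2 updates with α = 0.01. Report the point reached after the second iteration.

∇h = (12u³ - 12uv + 2u - 2, -6u² + 6v)
Step 1: at (-4, 2.5), ∇h = (-658, -81) → (-4, 2.5) − 0.01·(-658, -81) = (2.58, 3.31)
Step 2: at (2.58, 3.31), ∇h = (106.764544, -20.0784) → (2.58, 3.31) − 0.01·(106.764544, -20.0784) = (1.51235456, 3.510784)

(1.51235456, 3.510784)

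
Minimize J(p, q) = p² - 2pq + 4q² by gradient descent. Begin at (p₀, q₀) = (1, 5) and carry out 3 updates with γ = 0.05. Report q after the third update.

1.357

∇J = (2p - 2q, -2p + 8q)
(p₁, q₁) = (1, 5) − 0.05·(-8, 38) = (1.4, 3.1)
(p₂, q₂) = (1.4, 3.1) − 0.05·(-3.4, 22) = (1.57, 2)
(p₃, q₃) = (1.57, 2) − 0.05·(-0.86, 12.86) = (1.613, 1.357)
q = 1.357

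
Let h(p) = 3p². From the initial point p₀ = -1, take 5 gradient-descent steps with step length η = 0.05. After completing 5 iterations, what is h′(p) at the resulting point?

-1.00842

h′(p) = 6p
p₁ = -1 − 0.05·(-6) = -0.7
p₂ = -0.7 − 0.05·(-4.2) = -0.49
p₃ = -0.49 − 0.05·(-2.94) = -0.343
p₄ = -0.343 − 0.05·(-2.058) = -0.2401
p₅ = -0.2401 − 0.05·(-1.4406) = -0.16807
h′(p) at (-0.16807) = -1.00842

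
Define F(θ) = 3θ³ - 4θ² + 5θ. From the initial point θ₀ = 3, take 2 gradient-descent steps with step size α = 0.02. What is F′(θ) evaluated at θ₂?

F′(θ) = 9θ² - 8θ + 5
Step 1: F′(3) = 62; θ₁ = 3 − 0.02·62 = 1.76
Step 2: F′(1.76) = 18.7984; θ₂ = 1.76 − 0.02·18.7984 = 1.384032
F′(θ) at (1.384032) = 11.167645193216

11.167645193216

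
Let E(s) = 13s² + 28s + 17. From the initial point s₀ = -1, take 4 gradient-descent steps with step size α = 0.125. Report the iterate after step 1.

-1.25

E′(s) = 26s + 28
s₁ = -1 − 0.125·2 = -1.25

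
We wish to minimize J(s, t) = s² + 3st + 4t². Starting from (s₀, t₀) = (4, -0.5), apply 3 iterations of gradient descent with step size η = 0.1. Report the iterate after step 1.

∇J = (2s + 3t, 3s + 8t)
(s₁, t₁) = (4, -0.5) − 0.1·(6.5, 8) = (3.35, -1.3)

(3.35, -1.3)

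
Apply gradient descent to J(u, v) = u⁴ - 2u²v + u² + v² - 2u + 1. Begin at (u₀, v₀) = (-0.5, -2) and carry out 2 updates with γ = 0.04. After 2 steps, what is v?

∇J = (4u³ - 4uv + 2u - 2, -2u² + 2v)
Step 1: at (-0.5, -2), ∇J = (-7.5, -4.5) → (-0.5, -2) − 0.04·(-7.5, -4.5) = (-0.2, -1.82)
Step 2: at (-0.2, -1.82), ∇J = (-3.888, -3.72) → (-0.2, -1.82) − 0.04·(-3.888, -3.72) = (-0.04448, -1.6712)
v = -1.6712

-1.6712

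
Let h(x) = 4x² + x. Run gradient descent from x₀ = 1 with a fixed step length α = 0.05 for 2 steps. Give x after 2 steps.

0.28

h′(x) = 8x + 1
x₁ = 1 − 0.05·9 = 0.55
x₂ = 0.55 − 0.05·5.4 = 0.28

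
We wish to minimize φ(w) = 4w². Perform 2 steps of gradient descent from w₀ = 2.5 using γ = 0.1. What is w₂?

0.1

φ′(w) = 8w
Step 1: φ′(2.5) = 20; w₁ = 2.5 − 0.1·20 = 0.5
Step 2: φ′(0.5) = 4; w₂ = 0.5 − 0.1·4 = 0.1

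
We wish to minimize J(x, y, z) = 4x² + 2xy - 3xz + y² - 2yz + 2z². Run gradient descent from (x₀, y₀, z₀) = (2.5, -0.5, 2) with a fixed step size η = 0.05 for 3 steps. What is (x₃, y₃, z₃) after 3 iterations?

∇J = (8x + 2y - 3z, 2x + 2y - 2z, -3x - 2y + 4z)
(x₁, y₁, z₁) = (2.5, -0.5, 2) − 0.05·(13, 0, 1.5) = (1.85, -0.5, 1.925)
(x₂, y₂, z₂) = (1.85, -0.5, 1.925) − 0.05·(8.025, -1.15, 3.15) = (1.44875, -0.4425, 1.7675)
(x₃, y₃, z₃) = (1.44875, -0.4425, 1.7675) − 0.05·(5.4025, -1.5225, 3.60875) = (1.178625, -0.366375, 1.5870625)

(1.178625, -0.366375, 1.5870625)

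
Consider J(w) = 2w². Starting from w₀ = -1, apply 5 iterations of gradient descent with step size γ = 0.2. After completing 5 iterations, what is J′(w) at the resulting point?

-0.00128

J′(w) = 4w
Step 1: J′(-1) = -4; w₁ = -1 − 0.2·(-4) = -0.2
Step 2: J′(-0.2) = -0.8; w₂ = -0.2 − 0.2·(-0.8) = -0.04
Step 3: J′(-0.04) = -0.16; w₃ = -0.04 − 0.2·(-0.16) = -0.008
Step 4: J′(-0.008) = -0.032; w₄ = -0.008 − 0.2·(-0.032) = -0.0016
Step 5: J′(-0.0016) = -0.0064; w₅ = -0.0016 − 0.2·(-0.0064) = -0.00032
J′(w) at (-0.00032) = -0.00128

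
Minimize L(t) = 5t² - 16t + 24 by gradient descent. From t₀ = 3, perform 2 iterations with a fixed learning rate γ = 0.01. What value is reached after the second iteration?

2.734

L′(t) = 10t - 16
t₁ = 3 − 0.01·14 = 2.86
t₂ = 2.86 − 0.01·12.6 = 2.734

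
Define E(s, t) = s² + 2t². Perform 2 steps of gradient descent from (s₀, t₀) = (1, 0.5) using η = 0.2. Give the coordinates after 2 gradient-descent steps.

(0.36, 0.02)

∇E = (2s, 4t)
Step 1: at (1, 0.5), ∇E = (2, 2) → (1, 0.5) − 0.2·(2, 2) = (0.6, 0.1)
Step 2: at (0.6, 0.1), ∇E = (1.2, 0.4) → (0.6, 0.1) − 0.2·(1.2, 0.4) = (0.36, 0.02)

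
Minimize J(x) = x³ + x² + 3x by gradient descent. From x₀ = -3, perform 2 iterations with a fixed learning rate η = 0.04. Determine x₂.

-5.644992

J′(x) = 3x² + 2x + 3
Step 1: J′(-3) = 24; x₁ = -3 − 0.04·24 = -3.96
Step 2: J′(-3.96) = 42.1248; x₂ = -3.96 − 0.04·42.1248 = -5.644992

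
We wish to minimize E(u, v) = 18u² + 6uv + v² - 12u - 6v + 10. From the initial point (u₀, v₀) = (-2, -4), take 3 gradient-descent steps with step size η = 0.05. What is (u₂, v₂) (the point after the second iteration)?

∇E = (36u + 6v - 12, 6u + 2v - 6)
(u₁, v₁) = (-2, -4) − 0.05·(-108, -26) = (3.4, -2.7)
(u₂, v₂) = (3.4, -2.7) − 0.05·(94.2, 9) = (-1.31, -3.15)

(-1.31, -3.15)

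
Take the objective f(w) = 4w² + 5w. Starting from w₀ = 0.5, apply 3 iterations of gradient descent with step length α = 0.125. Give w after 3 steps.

f′(w) = 8w + 5
w₁ = 0.5 − 0.125·9 = -0.625
w₂ = -0.625 − 0.125·0 = -0.625
w₃ = -0.625 − 0.125·0 = -0.625

-0.625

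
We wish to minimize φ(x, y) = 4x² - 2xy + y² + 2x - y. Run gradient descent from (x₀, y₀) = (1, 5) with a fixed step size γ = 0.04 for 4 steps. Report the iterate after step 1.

∇φ = (8x - 2y + 2, -2x + 2y - 1)
Step 1: at (1, 5), ∇φ = (0, 7) → (1, 5) − 0.04·(0, 7) = (1, 4.72)

(1, 4.72)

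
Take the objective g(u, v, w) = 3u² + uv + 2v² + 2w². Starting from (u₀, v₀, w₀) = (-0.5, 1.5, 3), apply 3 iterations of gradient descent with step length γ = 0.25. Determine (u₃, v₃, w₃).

∇g = (6u + v, u + 4v, 4w)
(u₁, v₁, w₁) = (-0.5, 1.5, 3) − 0.25·(-1.5, 5.5, 12) = (-0.125, 0.125, 0)
(u₂, v₂, w₂) = (-0.125, 0.125, 0) − 0.25·(-0.625, 0.375, 0) = (0.03125, 0.03125, 0)
(u₃, v₃, w₃) = (0.03125, 0.03125, 0) − 0.25·(0.21875, 0.15625, 0) = (-0.0234375, -0.0078125, 0)

(-0.0234375, -0.0078125, 0)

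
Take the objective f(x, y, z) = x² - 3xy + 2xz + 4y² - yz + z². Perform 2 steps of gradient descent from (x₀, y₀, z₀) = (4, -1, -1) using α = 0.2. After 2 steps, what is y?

∇f = (2x - 3y + 2z, -3x + 8y - z, 2x - y + 2z)
Step 1: at (4, -1, -1), ∇f = (9, -19, 7) → (4, -1, -1) − 0.2·(9, -19, 7) = (2.2, 2.8, -2.4)
Step 2: at (2.2, 2.8, -2.4), ∇f = (-8.8, 18.2, -3.2) → (2.2, 2.8, -2.4) − 0.2·(-8.8, 18.2, -3.2) = (3.96, -0.84, -1.76)
y = -0.84

-0.84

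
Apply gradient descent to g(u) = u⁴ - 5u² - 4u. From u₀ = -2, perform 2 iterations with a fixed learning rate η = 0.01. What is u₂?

g′(u) = 4u³ - 10u - 4
Step 1: g′(-2) = -16; u₁ = -2 − 0.01·(-16) = -1.84
Step 2: g′(-1.84) = -10.518016; u₂ = -1.84 − 0.01·(-10.518016) = -1.73481984

-1.73481984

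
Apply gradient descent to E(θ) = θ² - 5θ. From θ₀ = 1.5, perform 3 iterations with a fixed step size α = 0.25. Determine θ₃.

2.375

E′(θ) = 2θ - 5
θ₁ = 1.5 − 0.25·(-2) = 2
θ₂ = 2 − 0.25·(-1) = 2.25
θ₃ = 2.25 − 0.25·(-0.5) = 2.375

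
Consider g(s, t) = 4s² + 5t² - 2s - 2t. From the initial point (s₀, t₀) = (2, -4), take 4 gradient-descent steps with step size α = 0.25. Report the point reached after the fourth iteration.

(2, -21.0625)

∇g = (8s - 2, 10t - 2)
Step 1: at (2, -4), ∇g = (14, -42) → (2, -4) − 0.25·(14, -42) = (-1.5, 6.5)
Step 2: at (-1.5, 6.5), ∇g = (-14, 63) → (-1.5, 6.5) − 0.25·(-14, 63) = (2, -9.25)
Step 3: at (2, -9.25), ∇g = (14, -94.5) → (2, -9.25) − 0.25·(14, -94.5) = (-1.5, 14.375)
Step 4: at (-1.5, 14.375), ∇g = (-14, 141.75) → (-1.5, 14.375) − 0.25·(-14, 141.75) = (2, -21.0625)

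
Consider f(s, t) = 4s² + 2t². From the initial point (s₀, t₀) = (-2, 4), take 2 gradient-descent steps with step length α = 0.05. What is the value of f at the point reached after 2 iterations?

∇f = (8s, 4t)
Step 1: at (-2, 4), ∇f = (-16, 16) → (-2, 4) − 0.05·(-16, 16) = (-1.2, 3.2)
Step 2: at (-1.2, 3.2), ∇f = (-9.6, 12.8) → (-1.2, 3.2) − 0.05·(-9.6, 12.8) = (-0.72, 2.56)
f(-0.72, 2.56) = 15.1808

15.1808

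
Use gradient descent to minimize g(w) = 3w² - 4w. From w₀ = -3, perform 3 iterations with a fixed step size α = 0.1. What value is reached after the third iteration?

0.432

g′(w) = 6w - 4
Step 1: g′(-3) = -22; w₁ = -3 − 0.1·(-22) = -0.8
Step 2: g′(-0.8) = -8.8; w₂ = -0.8 − 0.1·(-8.8) = 0.08
Step 3: g′(0.08) = -3.52; w₃ = 0.08 − 0.1·(-3.52) = 0.432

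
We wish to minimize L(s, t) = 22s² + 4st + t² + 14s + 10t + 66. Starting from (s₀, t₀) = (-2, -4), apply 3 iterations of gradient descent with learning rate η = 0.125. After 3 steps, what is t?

∇L = (44s + 4t + 14, 4s + 2t + 10)
(s₁, t₁) = (-2, -4) − 0.125·(-90, -6) = (9.25, -3.25)
(s₂, t₂) = (9.25, -3.25) − 0.125·(408, 40.5) = (-41.75, -8.3125)
(s₃, t₃) = (-41.75, -8.3125) − 0.125·(-1856.25, -173.625) = (190.28125, 13.390625)
t = 13.390625

13.390625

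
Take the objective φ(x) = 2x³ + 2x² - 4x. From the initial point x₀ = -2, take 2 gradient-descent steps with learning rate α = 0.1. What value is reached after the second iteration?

φ′(x) = 6x² + 4x - 4
x₁ = -2 − 0.1·12 = -3.2
x₂ = -3.2 − 0.1·44.64 = -7.664

-7.664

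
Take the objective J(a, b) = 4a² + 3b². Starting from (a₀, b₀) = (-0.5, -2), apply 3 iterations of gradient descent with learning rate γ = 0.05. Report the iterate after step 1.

(-0.3, -1.4)

∇J = (8a, 6b)
(a₁, b₁) = (-0.5, -2) − 0.05·(-4, -12) = (-0.3, -1.4)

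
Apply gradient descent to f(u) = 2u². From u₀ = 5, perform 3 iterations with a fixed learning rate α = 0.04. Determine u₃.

f′(u) = 4u
Step 1: f′(5) = 20; u₁ = 5 − 0.04·20 = 4.2
Step 2: f′(4.2) = 16.8; u₂ = 4.2 − 0.04·16.8 = 3.528
Step 3: f′(3.528) = 14.112; u₃ = 3.528 − 0.04·14.112 = 2.96352

2.96352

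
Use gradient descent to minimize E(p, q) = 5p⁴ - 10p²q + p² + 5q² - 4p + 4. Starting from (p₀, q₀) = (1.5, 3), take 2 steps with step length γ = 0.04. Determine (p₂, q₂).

∇E = (20p³ - 20pq + 2p - 4, -10p² + 10q)
(p₁, q₁) = (1.5, 3) − 0.04·(-23.5, 7.5) = (2.44, 2.7)
(p₂, q₂) = (2.44, 2.7) − 0.04·(159.65568, -32.536) = (-3.9462272, 4.00144)

(-3.9462272, 4.00144)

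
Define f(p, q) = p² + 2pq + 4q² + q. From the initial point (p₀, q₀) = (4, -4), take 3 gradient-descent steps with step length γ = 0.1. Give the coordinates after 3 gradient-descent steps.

(3.08, -1.056)

∇f = (2p + 2q, 2p + 8q + 1)
Step 1: at (4, -4), ∇f = (0, -23) → (4, -4) − 0.1·(0, -23) = (4, -1.7)
Step 2: at (4, -1.7), ∇f = (4.6, -4.6) → (4, -1.7) − 0.1·(4.6, -4.6) = (3.54, -1.24)
Step 3: at (3.54, -1.24), ∇f = (4.6, -1.84) → (3.54, -1.24) − 0.1·(4.6, -1.84) = (3.08, -1.056)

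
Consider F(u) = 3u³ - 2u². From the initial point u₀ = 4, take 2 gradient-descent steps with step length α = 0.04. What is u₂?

-1.750784

F′(u) = 9u² - 4u
Step 1: F′(4) = 128; u₁ = 4 − 0.04·128 = -1.12
Step 2: F′(-1.12) = 15.7696; u₂ = -1.12 − 0.04·15.7696 = -1.750784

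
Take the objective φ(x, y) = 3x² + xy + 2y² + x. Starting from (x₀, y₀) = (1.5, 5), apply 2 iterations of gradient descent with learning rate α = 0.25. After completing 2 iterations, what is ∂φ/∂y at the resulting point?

3.21875

∇φ = (6x + y + 1, x + 4y)
(x₁, y₁) = (1.5, 5) − 0.25·(15, 21.5) = (-2.25, -0.375)
(x₂, y₂) = (-2.25, -0.375) − 0.25·(-12.875, -3.75) = (0.96875, 0.5625)
∂φ/∂y at (0.96875, 0.5625) = 3.21875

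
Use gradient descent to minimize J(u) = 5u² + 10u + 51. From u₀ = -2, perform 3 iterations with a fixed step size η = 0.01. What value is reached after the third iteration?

J′(u) = 10u + 10
Step 1: J′(-2) = -10; u₁ = -2 − 0.01·(-10) = -1.9
Step 2: J′(-1.9) = -9; u₂ = -1.9 − 0.01·(-9) = -1.81
Step 3: J′(-1.81) = -8.1; u₃ = -1.81 − 0.01·(-8.1) = -1.729

-1.729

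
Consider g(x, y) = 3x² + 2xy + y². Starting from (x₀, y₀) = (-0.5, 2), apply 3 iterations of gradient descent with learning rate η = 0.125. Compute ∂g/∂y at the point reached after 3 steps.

1.375

∇g = (6x + 2y, 2x + 2y)
(x₁, y₁) = (-0.5, 2) − 0.125·(1, 3) = (-0.625, 1.625)
(x₂, y₂) = (-0.625, 1.625) − 0.125·(-0.5, 2) = (-0.5625, 1.375)
(x₃, y₃) = (-0.5625, 1.375) − 0.125·(-0.625, 1.625) = (-0.484375, 1.171875)
∂g/∂y at (-0.484375, 1.171875) = 1.375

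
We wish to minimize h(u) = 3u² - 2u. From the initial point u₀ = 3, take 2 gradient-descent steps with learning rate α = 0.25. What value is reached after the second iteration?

1

h′(u) = 6u - 2
Step 1: h′(3) = 16; u₁ = 3 − 0.25·16 = -1
Step 2: h′(-1) = -8; u₂ = -1 − 0.25·(-8) = 1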